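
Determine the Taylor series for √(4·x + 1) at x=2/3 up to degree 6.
√(33)/3 + 2·√(33)·(x - 2/3)/11 - 6·√(33)·(x - 2/3)^2/121 + 36·√(33)·(x - 2/3)^3/1331 - 270·√(33)·(x - 2/3)^4/14641 + 2268·√(33)·(x - 2/3)^5/161051 - 20412·√(33)·(x - 2/3)^6/1771561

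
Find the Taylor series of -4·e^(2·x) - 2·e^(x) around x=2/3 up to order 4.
-4·e^(4/3) - 2·e^(2/3) + (-8·e^(4/3) - 2·e^(2/3))·(x - 2/3) + (-8·e^(4/3) - e^(2/3))·(x - 2/3)^2 + (-16·e^(4/3)/3 - e^(2/3)/3)·(x - 2/3)^3 + (-8·e^(4/3)/3 - e^(2/3)/12)·(x - 2/3)^4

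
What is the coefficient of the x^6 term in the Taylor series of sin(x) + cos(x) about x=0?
Expand to order 6: sin(x) + cos(x) = -x^6/720 + x^5/120 + x^4/24 - x^3/6 - x^2/2 + x + 1 + O(x^7).
The coefficient of x^6 is -1/720.

Final answer: -1/720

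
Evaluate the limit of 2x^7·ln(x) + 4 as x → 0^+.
The product is a 0·∞ indeterminate form at x → 0⁺.
Rewrite the product as 2·ln(x) / x^(-7) and apply L'Hôpital, or use the standard hierarchy x^(-7) ≫ |ln x| as x → 0⁺.
The indeterminate product → 0, so the limit = 4.

Final answer: 4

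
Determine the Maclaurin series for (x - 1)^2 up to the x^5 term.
x^2 - 2·x + 1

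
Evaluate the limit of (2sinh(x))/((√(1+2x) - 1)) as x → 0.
Both numerator and denominator → 0 as x → 0; this is a 0/0 indeterminate form.
Expand each to leading order near x = 0: numerator ~ 2·x, denominator ~ x.
The limit of the ratio is 2.

Final answer: 2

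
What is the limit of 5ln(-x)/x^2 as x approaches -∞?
This is an ∞/∞ indeterminate form as x → -∞.
Compare growth rates of the dominant terms (exponentials ≫ polynomials ≫ logarithms), or apply L'Hôpital's rule; the quotient → 0.
Limit = 0.

Final answer: 0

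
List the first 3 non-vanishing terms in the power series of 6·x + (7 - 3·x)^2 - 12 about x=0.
9·x^2 - 36·x + 37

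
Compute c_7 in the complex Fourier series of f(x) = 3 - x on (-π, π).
Compute the real Fourier coefficients first: a_7 = 0, b_7 = -2/7.
Then c_7 = (a_7 − i·b_7)/2 = i/7.

Final answer: i/7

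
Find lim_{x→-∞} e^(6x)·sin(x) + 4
Evaluate the dominant behaviour as x → -∞; each term tends to a finite value or vanishes.
Limit = 4.

Final answer: 4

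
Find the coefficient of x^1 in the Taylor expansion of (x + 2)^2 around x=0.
Expand to order 1: (x + 2)^2 = 4·x + 4 + O(x^2).
The coefficient of x^1 is 4.

Final answer: 4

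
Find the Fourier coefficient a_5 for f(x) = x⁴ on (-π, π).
a_5 = (1/π) ∫_{-π}^{π} f(x)·cos(5x) dx.
Evaluate the integral (use parity and integration by parts as needed): a_5 = 48/625 - 8·π^2/25.

Final answer: 48/625 - 8·π^2/25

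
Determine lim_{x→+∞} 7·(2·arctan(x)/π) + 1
Evaluate the dominant behaviour as x → +∞; each term tends to a finite value or vanishes.
Limit = 8.

Final answer: 8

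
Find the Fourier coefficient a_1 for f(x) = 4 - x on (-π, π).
a_1 = (1/π) ∫_{-π}^{π} f(x)·cos(1x) dx.
Evaluate the integral (use parity and integration by parts as needed): a_1 = 0.

Final answer: 0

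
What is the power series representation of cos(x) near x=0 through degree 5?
x^4/24 - x^2/2 + 1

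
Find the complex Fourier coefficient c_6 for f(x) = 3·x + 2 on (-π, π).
Compute the real Fourier coefficients first: a_6 = 0, b_6 = -1.
Then c_6 = (a_6 − i·b_6)/2 = i/2.

Final answer: i/2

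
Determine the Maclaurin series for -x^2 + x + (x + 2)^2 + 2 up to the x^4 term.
5·x + 6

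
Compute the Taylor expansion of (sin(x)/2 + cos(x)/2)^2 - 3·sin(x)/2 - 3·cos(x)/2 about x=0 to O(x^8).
-61·x^7/10080 + x^6/480 + 13·x^5/240 - x^4/16 - x^3/12 + 3·x^2/4 - x - 5/4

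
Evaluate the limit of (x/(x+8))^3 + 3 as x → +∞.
As x → +∞: x/(x+8) = 1/(1 + 8/x) → 1, and the 3rd power of a limit-1 base also → 1; with the additive constant, 1 + 3 = 4.
Limit = 4.

Final answer: 4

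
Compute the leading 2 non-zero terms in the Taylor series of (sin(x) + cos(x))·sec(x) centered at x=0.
x + 1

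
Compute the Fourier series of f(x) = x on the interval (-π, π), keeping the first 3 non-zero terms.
2·sin(x) - sin(2·x) + 2·sin(3·x)/3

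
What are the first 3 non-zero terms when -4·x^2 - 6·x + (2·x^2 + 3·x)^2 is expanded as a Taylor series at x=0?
12·x^3 + 5·x^2 - 6·x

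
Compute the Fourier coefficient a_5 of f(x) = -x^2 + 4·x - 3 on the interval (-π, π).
a_5 = (1/π) ∫_{-π}^{π} f(x)·cos(5x) dx.
Evaluate the integral (use parity and integration by parts as needed): a_5 = 4/25.

Final answer: 4/25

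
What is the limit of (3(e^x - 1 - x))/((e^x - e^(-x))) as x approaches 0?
Both numerator and denominator → 0 as x → 0; this is a 0/0 indeterminate form.
Expand each to leading order near x = 0: numerator ~ 3·x^2/2, denominator ~ 2·x.
The limit of the ratio is 0.

Final answer: 0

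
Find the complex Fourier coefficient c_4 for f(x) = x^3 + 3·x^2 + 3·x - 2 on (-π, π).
Compute the real Fourier coefficients first: a_4 = 3/4, b_4 = -π^2/2 - 21/16.
Then c_4 = (a_4 − i·b_4)/2 = 3/8 + 21·i/32 + i·π^2/4.

Final answer: 3/8 + 21·i/32 + i·π^2/4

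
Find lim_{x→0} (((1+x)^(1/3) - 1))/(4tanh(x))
Both numerator and denominator → 0 as x → 0; this is a 0/0 indeterminate form.
Expand each to leading order near x = 0: numerator ~ x/3, denominator ~ 4·x.
The limit of the ratio is 1/12.

Final answer: 1/12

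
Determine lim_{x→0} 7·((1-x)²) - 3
Direct substitution at x = 0 gives 4.

Final answer: 4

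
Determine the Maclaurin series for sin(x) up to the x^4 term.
-x^3/6 + x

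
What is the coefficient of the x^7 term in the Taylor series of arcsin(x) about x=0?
Expand to order 7: arcsin(x) = 5·x^7/112 + 3·x^5/40 + x^3/6 + x + O(x^8).
The coefficient of x^7 is 5/112.

Final answer: 5/112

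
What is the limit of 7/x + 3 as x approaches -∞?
Evaluate the dominant behaviour as x → -∞; each term tends to a finite value or vanishes.
Limit = 3.

Final answer: 3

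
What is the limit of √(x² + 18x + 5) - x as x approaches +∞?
This is an ∞ − ∞ indeterminate form.
Multiply and divide by the conjugate √(x²+18x + 5) + x; the x² terms cancel, leaving (18x + 5)/(√(x²+18x + 5)+x) → 18/2 = 9.
Limit = 9.

Final answer: 9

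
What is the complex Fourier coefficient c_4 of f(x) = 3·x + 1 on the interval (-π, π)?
Compute the real Fourier coefficients first: a_4 = 0, b_4 = -3/2.
Then c_4 = (a_4 − i·b_4)/2 = 3·i/4.

Final answer: 3·i/4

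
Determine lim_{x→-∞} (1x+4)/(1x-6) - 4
Evaluate the dominant behaviour as x → -∞; each term tends to a finite value or vanishes.
Limit = -3.

Final answer: -3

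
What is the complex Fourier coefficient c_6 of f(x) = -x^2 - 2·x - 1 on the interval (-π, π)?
Compute the real Fourier coefficients first: a_6 = -1/9, b_6 = 2/3.
Then c_6 = (a_6 − i·b_6)/2 = -1/18 - i/3.

Final answer: -1/18 - i/3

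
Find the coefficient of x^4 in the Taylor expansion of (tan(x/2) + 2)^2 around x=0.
Expand to order 4: (tan(x/2) + 2)^2 = x^4/24 + x^3/6 + x^2/4 + 2·x + 4 + O(x^5).
The coefficient of x^4 is 1/24.

Final answer: 1/24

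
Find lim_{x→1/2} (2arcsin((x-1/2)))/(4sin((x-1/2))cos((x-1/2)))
Both numerator and denominator → 0 as x → 1/2; this is a 0/0 indeterminate form.
Expand each to leading order near x = 1/2: numerator ~ 2·(x - 1/2), denominator ~ 4·(x - 1/2).
The limit of the ratio is 1/2.

Final answer: 1/2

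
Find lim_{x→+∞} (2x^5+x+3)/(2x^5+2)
This is an ∞/∞ indeterminate form as x → +∞.
Divide numerator and denominator by x^5 and let the lower-order terms vanish; the leading terms give 2/2 = 1.
Limit = 1.

Final answer: 1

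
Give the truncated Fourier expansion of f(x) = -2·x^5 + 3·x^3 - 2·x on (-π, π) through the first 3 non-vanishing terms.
(-520 - 4·π^4 + 86·π^2)·sin(x) + (-13·π^2 + 43/2 + 2·π^4)·sin(2·x) + (-4·π^4/3 - 376/81 + 134·π^2/27)·sin(3·x)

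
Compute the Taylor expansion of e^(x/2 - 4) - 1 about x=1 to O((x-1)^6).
(1 - e^(7/2))·e^(-7/2) + e^(-7/2)·(x - 1)/2 + e^(-7/2)·(x - 1)^2/8 + e^(-7/2)·(x - 1)^3/48 + e^(-7/2)·(x - 1)^4/384 + e^(-7/2)·(x - 1)^5/3840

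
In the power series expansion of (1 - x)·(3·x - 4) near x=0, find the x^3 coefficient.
Expand to order 3: (1 - x)·(3·x - 4) = -3·x^2 + 7·x - 4 + O(x^4).
The coefficient of x^3 is 0.

Final answer: 0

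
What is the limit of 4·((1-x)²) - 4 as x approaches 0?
Direct substitution at x = 0 gives 0.

Final answer: 0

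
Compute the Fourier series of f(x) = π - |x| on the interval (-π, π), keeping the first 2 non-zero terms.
4·cos(x)/π + π/2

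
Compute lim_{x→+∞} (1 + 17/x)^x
As x → +∞: this is the defining limit (1 + 17/x)^x → e^17.
Limit = e^(17).

Final answer: e^(17)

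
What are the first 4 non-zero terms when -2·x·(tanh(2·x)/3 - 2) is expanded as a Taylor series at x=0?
-128·x^6/45 + 16·x^4/9 - 4·x^2/3 + 4·x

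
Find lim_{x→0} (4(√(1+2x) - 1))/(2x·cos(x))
Both numerator and denominator → 0 as x → 0; this is a 0/0 indeterminate form.
Expand each to leading order near x = 0: numerator ~ 4·x, denominator ~ 2·x.
The limit of the ratio is 2.

Final answer: 2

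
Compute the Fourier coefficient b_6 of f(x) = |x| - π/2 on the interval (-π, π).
b_6 = (1/π) ∫_{-π}^{π} f(x)·sin(6x) dx.
Evaluate the integral (use parity and integration by parts as needed): b_6 = 0.

Final answer: 0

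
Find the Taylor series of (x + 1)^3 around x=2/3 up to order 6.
125/27 + 25·(x - 2/3)/3 + 5·(x - 2/3)^2 + (x - 2/3)^3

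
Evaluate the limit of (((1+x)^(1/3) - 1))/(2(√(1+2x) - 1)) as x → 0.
Both numerator and denominator → 0 as x → 0; this is a 0/0 indeterminate form.
Expand each to leading order near x = 0: numerator ~ x/3, denominator ~ 2·x.
The limit of the ratio is 1/6.

Final answer: 1/6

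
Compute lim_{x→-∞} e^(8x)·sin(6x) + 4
Evaluate the dominant behaviour as x → -∞; each term tends to a finite value or vanishes.
Limit = 4.

Final answer: 4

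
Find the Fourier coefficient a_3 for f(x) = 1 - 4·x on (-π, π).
a_3 = (1/π) ∫_{-π}^{π} f(x)·cos(3x) dx.
Evaluate the integral (use parity and integration by parts as needed): a_3 = 0.

Final answer: 0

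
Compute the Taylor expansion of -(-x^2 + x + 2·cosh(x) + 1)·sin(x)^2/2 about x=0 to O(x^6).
x^5/6 + x^4/2 - x^3/2 - 3·x^2/2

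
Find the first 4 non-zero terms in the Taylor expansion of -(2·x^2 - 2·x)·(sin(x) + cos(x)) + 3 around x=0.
2·x^4/3 - 3·x^3 + 2·x + 3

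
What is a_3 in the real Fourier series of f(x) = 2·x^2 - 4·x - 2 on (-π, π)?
a_3 = (1/π) ∫_{-π}^{π} f(x)·cos(3x) dx.
Evaluate the integral (use parity and integration by parts as needed): a_3 = -8/9.

Final answer: -8/9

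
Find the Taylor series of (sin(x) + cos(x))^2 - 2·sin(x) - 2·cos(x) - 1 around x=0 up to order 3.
-x^3 + x^2 - 2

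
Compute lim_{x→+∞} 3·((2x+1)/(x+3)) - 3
Evaluate the dominant behaviour as x → +∞; each term tends to a finite value or vanishes.
Limit = 3.

Final answer: 3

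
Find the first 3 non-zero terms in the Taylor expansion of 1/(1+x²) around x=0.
x^4 - x^2 + 1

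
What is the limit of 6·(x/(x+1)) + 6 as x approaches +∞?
Evaluate the dominant behaviour as x → +∞; each term tends to a finite value or vanishes.
Limit = 12.

Final answer: 12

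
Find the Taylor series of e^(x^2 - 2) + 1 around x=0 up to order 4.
x^4·e^(-2)/2 + x^2·e^(-2) + e^(-2) + 1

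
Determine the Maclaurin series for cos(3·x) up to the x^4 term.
27·x^4/8 - 9·x^2/2 + 1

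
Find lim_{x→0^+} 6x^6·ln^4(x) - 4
The product is a 0·∞ indeterminate form at x → 0⁺.
Rewrite the product as 6·ln^4(x) / x^(-6) and apply L'Hôpital, or use the standard hierarchy x^(-6) ≫ |ln x|^4 as x → 0⁺.
The indeterminate product → 0, so the limit = -4.

Final answer: -4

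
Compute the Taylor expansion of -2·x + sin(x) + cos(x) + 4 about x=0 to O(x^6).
x^5/120 + x^4/24 - x^3/6 - x^2/2 - x + 5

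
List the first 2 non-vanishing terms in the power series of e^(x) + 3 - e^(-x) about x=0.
2·x + 3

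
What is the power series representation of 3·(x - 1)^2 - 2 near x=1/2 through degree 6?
-5/4 - 3·(x - 1/2) + 3·(x - 1/2)^2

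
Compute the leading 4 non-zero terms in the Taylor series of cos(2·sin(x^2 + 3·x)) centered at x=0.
106·x^4 - 12·x^3 - 18·x^2 + 1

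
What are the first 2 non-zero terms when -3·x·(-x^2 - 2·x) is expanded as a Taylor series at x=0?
3·x^3 + 6·x^2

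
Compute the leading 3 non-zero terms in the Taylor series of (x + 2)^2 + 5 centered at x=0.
x^2 + 4·x + 9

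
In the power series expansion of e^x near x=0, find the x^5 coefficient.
Expand to order 5: e^x = x^5/120 + x^4/24 + x^3/6 + x^2/2 + x + 1 + O(x^6).
The coefficient of x^5 is 1/120.

Final answer: 1/120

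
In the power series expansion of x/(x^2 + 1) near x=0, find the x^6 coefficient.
Expand to order 6: x/(x^2 + 1) = x^5 - x^3 + x + O(x^7).
The coefficient of x^6 is 0.

Final answer: 0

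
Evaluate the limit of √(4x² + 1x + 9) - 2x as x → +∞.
As x → +∞: multiply by the conjugate to get (1x+9)/(√(4x²+1x+9)+2x); the denominator ~ 4x, so the limit is 1/4.
Limit = 1/4.

Final answer: 1/4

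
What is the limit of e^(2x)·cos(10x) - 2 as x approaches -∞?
Evaluate the dominant behaviour as x → -∞; each term tends to a finite value or vanishes.
Limit = -2.

Final answer: -2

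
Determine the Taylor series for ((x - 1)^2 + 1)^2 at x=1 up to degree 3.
1 + 2·(x - 1)^2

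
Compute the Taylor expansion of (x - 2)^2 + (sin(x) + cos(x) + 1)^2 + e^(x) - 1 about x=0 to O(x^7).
-x^6/720 + 7·x^5/24 + x^4/8 - 3·x^3/2 + x^2/2 + x + 8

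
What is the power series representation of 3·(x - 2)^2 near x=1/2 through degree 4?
27/4 - 9·(x - 1/2) + 3·(x - 1/2)^2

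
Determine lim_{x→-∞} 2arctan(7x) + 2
Evaluate the dominant behaviour as x → -∞; each term tends to a finite value or vanishes.
Limit = 2 - π.

Final answer: 2 - π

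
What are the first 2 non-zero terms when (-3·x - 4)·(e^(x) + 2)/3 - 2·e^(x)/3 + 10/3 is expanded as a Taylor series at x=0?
-5·x - 4/3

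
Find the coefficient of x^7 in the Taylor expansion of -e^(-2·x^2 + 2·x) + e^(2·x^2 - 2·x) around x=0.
Expand to order 7: -e^(-2·x^2 + 2·x) + e^(2·x^2 - 2·x) = -1696·x^7/315 + 16·x^6/3 - 128·x^5/15 + 8·x^4 - 8·x^3/3 + 4·x^2 - 4·x + O(x^8).
The coefficient of x^7 is -1696/315.

Final answer: -1696/315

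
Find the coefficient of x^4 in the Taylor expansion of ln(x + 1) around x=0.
Expand to order 4: ln(x + 1) = -x^4/4 + x^3/3 - x^2/2 + x + O(x^5).
The coefficient of x^4 is -1/4.

Final answer: -1/4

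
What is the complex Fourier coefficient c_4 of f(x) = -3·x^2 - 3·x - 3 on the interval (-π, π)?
Compute the real Fourier coefficients first: a_4 = -3/4, b_4 = 3/2.
Then c_4 = (a_4 − i·b_4)/2 = -3/8 - 3·i/4.

Final answer: -3/8 - 3·i/4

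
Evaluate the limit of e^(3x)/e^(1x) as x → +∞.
This is an ∞/∞ indeterminate form as x → +∞.
Rewrite e^(3x)/e^(1x) = e^((3−1)x) = e^(2x); the exponent coefficient is 2 > 0 so e^(2x) → ∞.
Limit = ∞.

Final answer: ∞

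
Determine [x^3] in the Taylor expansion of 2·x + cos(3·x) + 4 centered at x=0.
Expand to order 3: 2·x + cos(3·x) + 4 = -9·x^2/2 + 2·x + 5 + O(x^4).
The coefficient of x^3 is 0.

Final answer: 0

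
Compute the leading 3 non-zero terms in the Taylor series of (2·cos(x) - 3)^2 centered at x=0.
5·x^4/6 + 2·x^2 + 1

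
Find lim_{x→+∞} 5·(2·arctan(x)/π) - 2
Evaluate the dominant behaviour as x → +∞; each term tends to a finite value or vanishes.
Limit = 3.

Final answer: 3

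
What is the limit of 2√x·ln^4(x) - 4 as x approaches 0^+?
The product is a 0·∞ indeterminate form at x → 0⁺.
Rewrite the product as 2·ln^4(x) / x^(-1/2) and apply L'Hôpital, or use the standard hierarchy x^(-1/2) ≫ |ln x|^4 as x → 0⁺.
The indeterminate product → 0, so the limit = -4.

Final answer: -4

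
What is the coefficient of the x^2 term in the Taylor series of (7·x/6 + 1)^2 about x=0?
Expand to order 2: (7·x/6 + 1)^2 = 49·x^2/36 + 7·x/3 + 1 + O(x^3).
The coefficient of x^2 is 49/36.

Final answer: 49/36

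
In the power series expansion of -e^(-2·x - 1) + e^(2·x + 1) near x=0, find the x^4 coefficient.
Expand to order 4: -e^(-2·x - 1) + e^(2·x + 1) = x^4·(-2·e^(-1)/3 + 2·e/3) + x^3·(4·e^(-1)/3 + 4·e/3) + x^2·(-2·e^(-1) + 2·e) + x·(2·e^(-1) + 2·e) - e^(-1) + e + O(x^5).
The coefficient of x^4 is -2·e^(-1)/3 + 2·e/3.

Final answer: -2·e^(-1)/3 + 2·e/3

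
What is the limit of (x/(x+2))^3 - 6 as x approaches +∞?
As x → +∞: x/(x+2) = 1/(1 + 2/x) → 1, and the 3rd power of a limit-1 base also → 1; with the additive constant, 1 - 6 = -5.
Limit = -5.

Final answer: -5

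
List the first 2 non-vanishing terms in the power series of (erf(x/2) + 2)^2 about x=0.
4·x/√(π) + 4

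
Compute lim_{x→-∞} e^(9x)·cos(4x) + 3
Evaluate the dominant behaviour as x → -∞; each term tends to a finite value or vanishes.
Limit = 3.

Final answer: 3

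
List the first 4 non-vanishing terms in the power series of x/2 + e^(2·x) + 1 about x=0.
4·x^3/3 + 2·x^2 + 5·x/2 + 2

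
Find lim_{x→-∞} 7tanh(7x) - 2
Evaluate the dominant behaviour as x → -∞; each term tends to a finite value or vanishes.
Limit = -9.

Final answer: -9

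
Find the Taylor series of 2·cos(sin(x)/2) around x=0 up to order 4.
17·x^4/192 - x^2/4 + 2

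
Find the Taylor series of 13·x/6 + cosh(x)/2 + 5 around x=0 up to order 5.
x^4/48 + x^2/4 + 13·x/6 + 11/2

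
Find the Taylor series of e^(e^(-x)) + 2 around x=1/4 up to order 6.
2 + e^(e^(-1/4)) - e^(-1/4)·e^(e^(-1/4))·(x - 1/4) + (e^(1/4)·e^(e^(-1/4)) + e^(1/2)·e^(e^(-1/4)))·e^(-3/4)·(x - 1/4)^2/2 + (-3·e·e^(e^(-1/4)) - e^(5/4)·e^(e^(-1/4)) - e^(3/4)·e^(e^(-1/4)))·e^(-3/2)·(x - 1/4)^3/6 + (e^(3/2)·e^(e^(-1/4)) + e^(9/4)·e^(e^(-1/4)) + 6·e^(7/4)·e^(e^(-1/4)) + 7·e^(2)·e^(e^(-1/4)))·e^(-5/2)·(x - 1/4)^4/24 + (-25·e^(3)·e^(e^(-1/4)) - 15·e^(13/4)·e^(e^(-1/4)) - 10·e^(11/4)·e^(e^(-1/4)) - e^(7/2)·e^(e^(-1/4)) - e^(5/2)·e^(e^(-1/4)))·e^(-15/4)·(x - 1/4)^5/120 + (e^(15/4)·e^(e^(-1/4)) + e^(5)·e^(e^(-1/4)) + 15·e^(4)·e^(e^(-1/4)) + 31·e^(19/4)·e^(e^(-1/4)) + 65·e^(17/4)·e^(e^(-1/4)) + 90·e^(9/2)·e^(e^(-1/4)))·e^(-21/4)·(x - 1/4)^6/720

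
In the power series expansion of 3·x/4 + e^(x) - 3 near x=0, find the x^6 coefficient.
Expand to order 6: 3·x/4 + e^(x) - 3 = x^6/720 + x^5/120 + x^4/24 + x^3/6 + x^2/2 + 7·x/4 - 2 + O(x^7).
The coefficient of x^6 is 1/720.

Final answer: 1/720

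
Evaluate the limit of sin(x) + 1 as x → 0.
Direct substitution at x = 0 gives 1.

Final answer: 1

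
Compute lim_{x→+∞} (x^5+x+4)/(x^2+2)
This is an ∞/∞ indeterminate form as x → +∞.
Divide numerator and denominator by x^5 and let the lower-order terms vanish; the numerator's degree 5 exceeds the denominator's degree 2, so the quotient diverges.
Limit = ∞.

Final answer: ∞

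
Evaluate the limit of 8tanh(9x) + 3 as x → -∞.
Evaluate the dominant behaviour as x → -∞; each term tends to a finite value or vanishes.
Limit = -5.

Final answer: -5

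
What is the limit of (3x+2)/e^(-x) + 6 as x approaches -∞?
The quotient is an ∞/∞ indeterminate form as x → -∞.
Compare growth rates of the dominant terms (exponentials ≫ polynomials ≫ logarithms), or apply L'Hôpital's rule; the quotient → 0.
Adding the constant: 0 + 6 = 6. Limit = 6.

Final answer: 6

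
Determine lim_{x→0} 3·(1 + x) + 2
Direct substitution at x = 0 gives 5.

Final answer: 5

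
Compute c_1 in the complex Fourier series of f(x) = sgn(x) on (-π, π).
Compute the real Fourier coefficients first: a_1 = 0, b_1 = 4/π.
Then c_1 = (a_1 − i·b_1)/2 = -2·i/π.

Final answer: -2·i/π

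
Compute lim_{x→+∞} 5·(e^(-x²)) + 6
Evaluate the dominant behaviour as x → +∞; each term tends to a finite value or vanishes.
Limit = 6.

Final answer: 6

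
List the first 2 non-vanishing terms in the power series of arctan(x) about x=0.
-x^3/3 + x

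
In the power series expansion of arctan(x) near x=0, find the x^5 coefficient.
Expand to order 5: arctan(x) = x^5/5 - x^3/3 + x + O(x^6).
The coefficient of x^5 is 1/5.

Final answer: 1/5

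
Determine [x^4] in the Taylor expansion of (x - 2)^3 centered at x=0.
Expand to order 4: (x - 2)^3 = x^3 - 6·x^2 + 12·x - 8 + O(x^5).
The coefficient of x^4 is 0.

Final answer: 0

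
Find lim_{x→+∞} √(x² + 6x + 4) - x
This is an ∞ − ∞ indeterminate form.
Multiply and divide by the conjugate √(x²+6x + 4) + x; the x² terms cancel, leaving (6x + 4)/(√(x²+6x + 4)+x) → 6/2 = 3.
Limit = 3.

Final answer: 3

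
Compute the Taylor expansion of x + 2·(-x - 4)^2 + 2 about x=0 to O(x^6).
2·x^2 + 17·x + 34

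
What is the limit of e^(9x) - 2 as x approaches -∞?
Evaluate the dominant behaviour as x → -∞; each term tends to a finite value or vanishes.
Limit = -2.

Final answer: -2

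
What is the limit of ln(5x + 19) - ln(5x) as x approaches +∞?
This is an ∞ − ∞ indeterminate form.
Combine the logarithms: ln(5x+19) − ln(5x) = ln((5x+19)/(5x)) = ln(1 + 19/(5x)) → ln(1) = 0.
Limit = 0.

Final answer: 0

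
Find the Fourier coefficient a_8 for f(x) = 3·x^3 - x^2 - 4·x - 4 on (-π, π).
a_8 = (1/π) ∫_{-π}^{π} f(x)·cos(8x) dx.
Evaluate the integral (use parity and integration by parts as needed): a_8 = -1/16.

Final answer: -1/16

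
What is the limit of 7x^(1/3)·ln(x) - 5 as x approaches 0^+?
The product is a 0·∞ indeterminate form at x → 0⁺.
Rewrite the product as 7·ln(x) / x^(-1/3) and apply L'Hôpital, or use the standard hierarchy x^(-1/3) ≫ |ln x| as x → 0⁺.
The indeterminate product → 0, so the limit = -5.

Final answer: -5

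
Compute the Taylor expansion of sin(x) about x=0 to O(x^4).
-x^3/6 + x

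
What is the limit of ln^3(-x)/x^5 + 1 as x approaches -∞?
The quotient is an ∞/∞ indeterminate form as x → -∞.
Compare growth rates of the dominant terms (exponentials ≫ polynomials ≫ logarithms), or apply L'Hôpital's rule; the quotient → 0.
Adding the constant: 0 + 1 = 1. Limit = 1.

Final answer: 1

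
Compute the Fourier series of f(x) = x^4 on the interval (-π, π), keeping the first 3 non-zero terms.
(48 - 8·π^2)·cos(x) + (-3 + 2·π^2)·cos(2·x) + π^4/5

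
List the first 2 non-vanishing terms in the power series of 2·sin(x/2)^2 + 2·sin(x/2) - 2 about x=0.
x - 2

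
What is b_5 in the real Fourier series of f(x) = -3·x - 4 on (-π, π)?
b_5 = (1/π) ∫_{-π}^{π} f(x)·sin(5x) dx.
Evaluate the integral (use parity and integration by parts as needed): b_5 = -6/5.

Final answer: -6/5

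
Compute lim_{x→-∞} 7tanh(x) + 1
Evaluate the dominant behaviour as x → -∞; each term tends to a finite value or vanishes.
Limit = -6.

Final answer: -6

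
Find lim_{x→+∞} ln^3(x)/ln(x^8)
This is an ∞/∞ indeterminate form as x → +∞.
Write ln(x^8) = 8·ln(x), reducing the quotient to ln^2(x)/8 → ∞.
Limit = ∞.

Final answer: ∞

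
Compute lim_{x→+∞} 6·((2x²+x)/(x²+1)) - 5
Evaluate the dominant behaviour as x → +∞; each term tends to a finite value or vanishes.
Limit = 7.

Final answer: 7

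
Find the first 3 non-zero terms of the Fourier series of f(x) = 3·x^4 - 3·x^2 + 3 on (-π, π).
(156 - 24·π^2)·cos(x) + (-12 + 6·π^2)·cos(2·x) - π^2 + 3 + 3·π^4/5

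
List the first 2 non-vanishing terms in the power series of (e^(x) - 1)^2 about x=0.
x^3 + x^2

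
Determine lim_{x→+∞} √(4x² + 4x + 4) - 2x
As x → +∞: multiply by the conjugate to get (4x+4)/(√(4x²+4x+4)+2x); the denominator ~ 4x, so the limit is 4/4 = 1.
Limit = 1.

Final answer: 1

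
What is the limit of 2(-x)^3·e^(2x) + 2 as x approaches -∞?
The product is a 0·∞ indeterminate form at x → -∞.
Rewrite the product as 2(-x)^3 / e^(-2x) (an ∞/∞ form) and apply L'Hôpital, or use the standard hierarchy e^(2|x|) ≫ |(-x)^3| as x → -∞.
The indeterminate product → 0, so the limit = 2.

Final answer: 2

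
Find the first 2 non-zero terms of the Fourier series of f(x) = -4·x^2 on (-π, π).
16·cos(x) - 4·π^2/3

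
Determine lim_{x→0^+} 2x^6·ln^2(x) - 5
The product is a 0·∞ indeterminate form at x → 0⁺.
Rewrite the product as 2·ln^2(x) / x^(-6) and apply L'Hôpital, or use the standard hierarchy x^(-6) ≫ |ln x|^2 as x → 0⁺.
The indeterminate product → 0, so the limit = -5.

Final answer: -5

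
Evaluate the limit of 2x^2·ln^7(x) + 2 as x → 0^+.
The product is a 0·∞ indeterminate form at x → 0⁺.
Rewrite the product as 2·ln^7(x) / x^(-2) and apply L'Hôpital, or use the standard hierarchy x^(-2) ≫ |ln x|^7 as x → 0⁺.
The indeterminate product → 0, so the limit = 2.

Final answer: 2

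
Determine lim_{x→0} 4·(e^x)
Direct substitution at x = 0 gives 4.

Final answer: 4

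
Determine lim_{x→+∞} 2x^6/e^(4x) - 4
The quotient is an ∞/∞ indeterminate form as x → +∞.
The exponential denominator e^(4x) dominates the polynomial numerator (e^x ≫ x^6 as x → ∞), so the quotient → 0.
Adding the constant: 0 - 4 = -4. Limit = -4.

Final answer: -4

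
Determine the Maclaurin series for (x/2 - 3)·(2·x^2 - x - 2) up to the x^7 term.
x^3 - 13·x^2/2 + 2·x + 6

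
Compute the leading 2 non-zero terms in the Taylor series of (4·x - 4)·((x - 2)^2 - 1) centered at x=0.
28·x - 12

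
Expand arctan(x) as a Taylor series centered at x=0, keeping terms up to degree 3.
-x^3/3 + x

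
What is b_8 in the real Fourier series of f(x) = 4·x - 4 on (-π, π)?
b_8 = (1/π) ∫_{-π}^{π} f(x)·sin(8x) dx.
Evaluate the integral (use parity and integration by parts as needed): b_8 = -1.

Final answer: -1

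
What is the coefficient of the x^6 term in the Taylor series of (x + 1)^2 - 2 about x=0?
Expand to order 6: (x + 1)^2 - 2 = x^2 + 2·x - 1 + O(x^7).
The coefficient of x^6 is 0.

Final answer: 0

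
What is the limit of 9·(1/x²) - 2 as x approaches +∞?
Evaluate the dominant behaviour as x → +∞; each term tends to a finite value or vanishes.
Limit = -2.

Final answer: -2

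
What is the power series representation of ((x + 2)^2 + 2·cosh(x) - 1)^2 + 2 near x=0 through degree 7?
x^7/45 + 13·x^6/36 + 2·x^5/3 + 29·x^4/6 + 16·x^3 + 36·x^2 + 40·x + 27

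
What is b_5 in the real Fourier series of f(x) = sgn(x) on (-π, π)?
b_5 = (1/π) ∫_{-π}^{π} f(x)·sin(5x) dx.
Evaluate the integral (use parity and integration by parts as needed): b_5 = 4/(5·π).

Final answer: 4/(5·π)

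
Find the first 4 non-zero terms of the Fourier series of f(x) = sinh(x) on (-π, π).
sin(x)·sinh(π)/π - 4·sin(2·x)·sinh(π)/(5·π) + 3·sin(3·x)·sinh(π)/(5·π) - 8·sin(4·x)·sinh(π)/(17·π)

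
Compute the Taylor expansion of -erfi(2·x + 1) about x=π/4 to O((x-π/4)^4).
-erfi(1 + π/2) - 4·e·e^(π)·e^(π^2/4)·(x - π/4)/√(π) + (-4·e·π·e^(π)·e^(π^2/4) - 8·e·e^(π)·e^(π^2/4))·(x - π/4)^2/√(π) + (-32·e·π·e^(π)·e^(π^2/4) - 8·e·π^2·e^(π)·e^(π^2/4) - 48·e·e^(π)·e^(π^2/4))·(x - π/4)^3/(3·√(π))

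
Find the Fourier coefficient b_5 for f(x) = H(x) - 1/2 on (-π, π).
b_5 = (1/π) ∫_{-π}^{π} f(x)·sin(5x) dx.
Evaluate the integral (use parity and integration by parts as needed): b_5 = 2/(5·π).

Final answer: 2/(5·π)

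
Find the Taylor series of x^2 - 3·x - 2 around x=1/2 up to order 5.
-13/4 - 2·(x - 1/2) + (x - 1/2)^2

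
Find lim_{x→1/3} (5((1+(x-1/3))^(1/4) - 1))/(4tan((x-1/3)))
Both numerator and denominator → 0 as x → 1/3; this is a 0/0 indeterminate form.
Expand each to leading order near x = 1/3: numerator ~ 5·(x - 1/3)/4, denominator ~ 4·(x - 1/3).
The limit of the ratio is 5/16.

Final answer: 5/16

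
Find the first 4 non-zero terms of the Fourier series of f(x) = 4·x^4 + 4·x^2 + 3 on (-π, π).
(176 - 32·π^2)·cos(x) + (-8 + 8·π^2)·cos(2·x) + (16/27 - 32·π^2/9)·cos(3·x) + 3 + 4·π^2/3 + 4·π^4/5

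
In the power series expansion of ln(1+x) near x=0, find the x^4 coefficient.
Expand to order 4: ln(1+x) = -x^4/4 + x^3/3 - x^2/2 + x + O(x^5).
The coefficient of x^4 is -1/4.

Final answer: -1/4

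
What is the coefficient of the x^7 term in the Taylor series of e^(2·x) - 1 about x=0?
Expand to order 7: e^(2·x) - 1 = 8·x^7/315 + 4·x^6/45 + 4·x^5/15 + 2·x^4/3 + 4·x^3/3 + 2·x^2 + 2·x + O(x^8).
The coefficient of x^7 is 8/315.

Final answer: 8/315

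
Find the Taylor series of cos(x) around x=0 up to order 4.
x^4/24 - x^2/2 + 1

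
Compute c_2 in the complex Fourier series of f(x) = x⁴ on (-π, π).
Compute the real Fourier coefficients first: a_2 = -3 + 2·π^2, b_2 = 0.
Then c_2 = (a_2 − i·b_2)/2 = -3/2 + π^2.

Final answer: -3/2 + π^2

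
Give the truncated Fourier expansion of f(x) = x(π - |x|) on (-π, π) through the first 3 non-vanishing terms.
8·sin(x)/π + 8·sin(3·x)/(27·π) + 8·sin(5·x)/(125·π)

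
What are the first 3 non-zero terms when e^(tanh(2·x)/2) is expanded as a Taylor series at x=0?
x^2/2 + x + 1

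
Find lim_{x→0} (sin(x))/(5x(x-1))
Both numerator and denominator → 0 as x → 0; this is a 0/0 indeterminate form.
Expand each to leading order near x = 0: numerator ~ x, denominator ~ -5·x.
The limit of the ratio is -1/5.

Final answer: -1/5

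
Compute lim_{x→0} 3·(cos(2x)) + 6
Direct substitution at x = 0 gives 9.

Final answer: 9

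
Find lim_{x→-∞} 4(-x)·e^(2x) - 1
The product is a 0·∞ indeterminate form at x → -∞.
Rewrite the product as 4(-x) / e^(-2x) (an ∞/∞ form) and apply L'Hôpital, or use the standard hierarchy e^(2|x|) ≫ |(-x)| as x → -∞.
The indeterminate product → 0, so the limit = -1.

Final answer: -1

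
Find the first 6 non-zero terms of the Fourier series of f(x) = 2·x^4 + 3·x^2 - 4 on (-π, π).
(84 - 16·π^2)·cos(x) + (-3 + 4·π^2)·cos(2·x) + (-16·π^2/9 - 4/27)·cos(3·x) + (3/8 + π^2)·cos(4·x) + (-16·π^2/25 - 204/625)·cos(5·x) - 4 + π^2 + 2·π^4/5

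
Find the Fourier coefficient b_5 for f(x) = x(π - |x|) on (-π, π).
b_5 = (1/π) ∫_{-π}^{π} f(x)·sin(5x) dx.
Evaluate the integral (use parity and integration by parts as needed): b_5 = 8/(125·π).

Final answer: 8/(125·π)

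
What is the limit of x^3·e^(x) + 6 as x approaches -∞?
The product is a 0·∞ indeterminate form at x → -∞.
Rewrite the product as x^3 / e^(-x) (an ∞/∞ form) and apply L'Hôpital, or use the standard hierarchy e^(|x|) ≫ |x^3| as x → -∞.
The indeterminate product → 0, so the limit = 6.

Final answer: 6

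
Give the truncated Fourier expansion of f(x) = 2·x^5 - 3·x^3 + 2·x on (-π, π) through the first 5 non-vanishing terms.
(-86·π^2 + 4·π^4 + 520)·sin(x) + (-2·π^4 - 43/2 + 13·π^2)·sin(2·x) + (-134·π^2/27 + 376/81 + 4·π^4/3)·sin(3·x) + (-π^4 - 65/32 + 11·π^2/4)·sin(4·x) + (-46·π^2/25 + 776/625 + 4·π^4/5)·sin(5·x)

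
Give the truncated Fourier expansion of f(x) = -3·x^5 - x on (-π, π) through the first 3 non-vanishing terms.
(-722 - 6·π^4 + 120·π^2)·sin(x) + (-15·π^2 + 47/2 + 3·π^4)·sin(2·x) + (-2·π^4 - 98/27 + 40·π^2/9)·sin(3·x)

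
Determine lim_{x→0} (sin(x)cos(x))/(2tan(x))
Both numerator and denominator → 0 as x → 0; this is a 0/0 indeterminate form.
Expand each to leading order near x = 0: numerator ~ x, denominator ~ 2·x.
The limit of the ratio is 1/2.

Final answer: 1/2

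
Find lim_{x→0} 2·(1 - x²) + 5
Direct substitution at x = 0 gives 7.

Final answer: 7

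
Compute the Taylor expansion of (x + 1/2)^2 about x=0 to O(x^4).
x^2 + x + 1/4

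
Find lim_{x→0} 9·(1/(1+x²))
Direct substitution at x = 0 gives 9.

Final answer: 9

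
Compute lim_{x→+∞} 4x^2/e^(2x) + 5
The quotient is an ∞/∞ indeterminate form as x → +∞.
The exponential denominator e^(2x) dominates the polynomial numerator (e^x ≫ x^2 as x → ∞), so the quotient → 0.
Adding the constant: 0 + 5 = 5. Limit = 5.

Final answer: 5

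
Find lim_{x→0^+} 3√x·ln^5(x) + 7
The product is a 0·∞ indeterminate form at x → 0⁺.
Rewrite the product as 3·ln^5(x) / x^(-1/2) and apply L'Hôpital, or use the standard hierarchy x^(-1/2) ≫ |ln x|^5 as x → 0⁺.
The indeterminate product → 0, so the limit = 7.

Final answer: 7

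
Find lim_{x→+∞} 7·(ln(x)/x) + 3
Evaluate the dominant behaviour as x → +∞; each term tends to a finite value or vanishes.
Limit = 3.

Final answer: 3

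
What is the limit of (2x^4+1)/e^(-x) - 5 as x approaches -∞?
The quotient is an ∞/∞ indeterminate form as x → -∞.
Compare growth rates of the dominant terms (exponentials ≫ polynomials ≫ logarithms), or apply L'Hôpital's rule; the quotient → 0.
Adding the constant: 0 - 5 = -5. Limit = -5.

Final answer: -5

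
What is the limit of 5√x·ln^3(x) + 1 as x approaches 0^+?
The product is a 0·∞ indeterminate form at x → 0⁺.
Rewrite the product as 5·ln^3(x) / x^(-1/2) and apply L'Hôpital, or use the standard hierarchy x^(-1/2) ≫ |ln x|^3 as x → 0⁺.
The indeterminate product → 0, so the limit = 1.

Final answer: 1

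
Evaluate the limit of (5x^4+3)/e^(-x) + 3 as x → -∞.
The quotient is an ∞/∞ indeterminate form as x → -∞.
Compare growth rates of the dominant terms (exponentials ≫ polynomials ≫ logarithms), or apply L'Hôpital's rule; the quotient → 0.
Adding the constant: 0 + 3 = 3. Limit = 3.

Final answer: 3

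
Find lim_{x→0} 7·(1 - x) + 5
Direct substitution at x = 0 gives 12.

Final answer: 12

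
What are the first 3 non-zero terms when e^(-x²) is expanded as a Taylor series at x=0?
x^4/2 - x^2 + 1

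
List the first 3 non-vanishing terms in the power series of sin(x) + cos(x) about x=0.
-x^2/2 + x + 1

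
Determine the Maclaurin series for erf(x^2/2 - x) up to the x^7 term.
-19·x^7/(42·√(π)) + 5·x^6/(12·√(π)) + 3·x^5/(10·√(π)) - x^4/√(π) + 2·x^3/(3·√(π)) + x^2/√(π) - 2·x/√(π)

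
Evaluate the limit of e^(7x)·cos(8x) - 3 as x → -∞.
Evaluate the dominant behaviour as x → -∞; each term tends to a finite value or vanishes.
Limit = -3.

Final answer: -3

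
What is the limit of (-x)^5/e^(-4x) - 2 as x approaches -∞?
The quotient is an ∞/∞ indeterminate form as x → -∞.
Compare growth rates of the dominant terms (exponentials ≫ polynomials ≫ logarithms), or apply L'Hôpital's rule; the quotient → 0.
Adding the constant: 0 - 2 = -2. Limit = -2.

Final answer: -2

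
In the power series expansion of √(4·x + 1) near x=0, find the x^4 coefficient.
Expand to order 4: √(4·x + 1) = -10·x^4 + 4·x^3 - 2·x^2 + 2·x + 1 + O(x^5).
The coefficient of x^4 is -10.

Final answer: -10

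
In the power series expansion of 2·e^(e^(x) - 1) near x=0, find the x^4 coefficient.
Expand to order 4: 2·e^(e^(x) - 1) = 5·x^4/4 + 5·x^3/3 + 2·x^2 + 2·x + 2 + O(x^5).
The coefficient of x^4 is 5/4.

Final answer: 5/4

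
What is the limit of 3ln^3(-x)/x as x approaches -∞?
This is an ∞/∞ indeterminate form as x → -∞.
Compare growth rates of the dominant terms (exponentials ≫ polynomials ≫ logarithms), or apply L'Hôpital's rule; the quotient → 0.
Limit = 0.

Final answer: 0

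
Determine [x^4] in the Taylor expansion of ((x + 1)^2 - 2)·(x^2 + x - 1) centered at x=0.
Expand to order 4: ((x + 1)^2 - 2)·(x^2 + x - 1) = x^4 + 3·x^3 - 3·x + 1 + O(x^5).
The coefficient of x^4 is 1.

Final answer: 1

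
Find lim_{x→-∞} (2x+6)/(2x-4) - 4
Evaluate the dominant behaviour as x → -∞; each term tends to a finite value or vanishes.
Limit = -3.

Final answer: -3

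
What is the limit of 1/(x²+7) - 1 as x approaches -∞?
Evaluate the dominant behaviour as x → -∞; each term tends to a finite value or vanishes.
Limit = -1.

Final answer: -1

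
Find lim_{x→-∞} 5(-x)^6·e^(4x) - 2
The product is a 0·∞ indeterminate form at x → -∞.
Rewrite the product as 5(-x)^6 / e^(-4x) (an ∞/∞ form) and apply L'Hôpital, or use the standard hierarchy e^(4|x|) ≫ |(-x)^6| as x → -∞.
The indeterminate product → 0, so the limit = -2.

Final answer: -2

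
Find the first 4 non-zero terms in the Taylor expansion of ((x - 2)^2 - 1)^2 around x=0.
-8·x^3 + 22·x^2 - 24·x + 9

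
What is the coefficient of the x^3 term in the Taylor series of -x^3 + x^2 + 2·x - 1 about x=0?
Expand to order 3: -x^3 + x^2 + 2·x - 1 = -x^3 + x^2 + 2·x - 1 + O(x^4).
The coefficient of x^3 is -1.

Final answer: -1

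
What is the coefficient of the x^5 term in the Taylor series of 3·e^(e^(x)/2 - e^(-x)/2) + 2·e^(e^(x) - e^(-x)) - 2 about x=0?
11/5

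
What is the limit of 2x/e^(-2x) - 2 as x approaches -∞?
The quotient is an ∞/∞ indeterminate form as x → -∞.
Compare growth rates of the dominant terms (exponentials ≫ polynomials ≫ logarithms), or apply L'Hôpital's rule; the quotient → 0.
Adding the constant: 0 - 2 = -2. Limit = -2.

Final answer: -2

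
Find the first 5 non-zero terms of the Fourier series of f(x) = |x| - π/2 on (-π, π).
-4·cos(x)/π - 4·cos(3·x)/(9·π) - 4·cos(5·x)/(25·π) - 4·cos(7·x)/(49·π) - 4·cos(9·x)/(81·π)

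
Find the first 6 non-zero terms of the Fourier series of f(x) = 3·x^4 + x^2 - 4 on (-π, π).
(140 - 24·π^2)·cos(x) + (-8 + 6·π^2)·cos(2·x) + (4/3 - 8·π^2/3)·cos(3·x) + (-5/16 + 3·π^2/2)·cos(4·x) + (44/625 - 24·π^2/25)·cos(5·x) - 4 + π^2/3 + 3·π^4/5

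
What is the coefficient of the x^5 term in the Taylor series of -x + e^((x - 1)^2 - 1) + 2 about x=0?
Expand to order 5: -x + e^((x - 1)^2 - 1) + 2 = -13·x^5/5 + 19·x^4/6 - 10·x^3/3 + 3·x^2 - 3·x + 3 + O(x^6).
The coefficient of x^5 is -13/5.

Final answer: -13/5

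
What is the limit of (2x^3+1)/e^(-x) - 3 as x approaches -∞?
The quotient is an ∞/∞ indeterminate form as x → -∞.
Compare growth rates of the dominant terms (exponentials ≫ polynomials ≫ logarithms), or apply L'Hôpital's rule; the quotient → 0.
Adding the constant: 0 - 3 = -3. Limit = -3.

Final answer: -3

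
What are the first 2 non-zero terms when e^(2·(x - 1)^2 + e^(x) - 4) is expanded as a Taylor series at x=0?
-3·x·e^(-1) + e^(-1)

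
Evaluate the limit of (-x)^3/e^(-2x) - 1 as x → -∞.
The quotient is an ∞/∞ indeterminate form as x → -∞.
Compare growth rates of the dominant terms (exponentials ≫ polynomials ≫ logarithms), or apply L'Hôpital's rule; the quotient → 0.
Adding the constant: 0 - 1 = -1. Limit = -1.

Final answer: -1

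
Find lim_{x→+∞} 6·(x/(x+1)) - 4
Evaluate the dominant behaviour as x → +∞; each term tends to a finite value or vanishes.
Limit = 2.

Final answer: 2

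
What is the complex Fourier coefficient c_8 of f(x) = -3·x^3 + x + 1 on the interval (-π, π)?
Compute the real Fourier coefficients first: a_8 = 0, b_8 = -41/128 + 3·π^2/4.
Then c_8 = (a_8 − i·b_8)/2 = -3·i·π^2/8 + 41·i/256.

Final answer: -3·i·π^2/8 + 41·i/256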